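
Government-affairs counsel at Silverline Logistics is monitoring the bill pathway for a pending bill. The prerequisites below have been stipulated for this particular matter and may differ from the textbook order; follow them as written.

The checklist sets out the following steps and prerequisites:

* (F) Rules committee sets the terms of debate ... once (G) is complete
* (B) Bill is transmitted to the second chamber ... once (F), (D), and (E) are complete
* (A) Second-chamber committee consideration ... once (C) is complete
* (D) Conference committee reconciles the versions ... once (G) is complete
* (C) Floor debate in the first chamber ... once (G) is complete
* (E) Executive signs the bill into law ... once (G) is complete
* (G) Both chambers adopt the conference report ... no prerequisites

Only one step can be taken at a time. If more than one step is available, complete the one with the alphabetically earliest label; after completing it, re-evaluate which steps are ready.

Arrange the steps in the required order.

(G) → (C) → (A) → (D) → (E) → (F) → (B)

(G) has no prerequisites → (G) first.
(C), (D), (E) and (F) are all available; (C) has the earlier label → (C).
(A) now also ready, so the ready set is {(A), (D), (E), (F)}; (A) has the earlier label → (A).
Now (D), (E) and (F) have their prerequisites met. (D) has the earlier label, so (D) next.
(E) and (F) are both available; (E) has the earlier label → (E).
(F) is the only step now ready → (F).
(B) is the only step now ready → (B).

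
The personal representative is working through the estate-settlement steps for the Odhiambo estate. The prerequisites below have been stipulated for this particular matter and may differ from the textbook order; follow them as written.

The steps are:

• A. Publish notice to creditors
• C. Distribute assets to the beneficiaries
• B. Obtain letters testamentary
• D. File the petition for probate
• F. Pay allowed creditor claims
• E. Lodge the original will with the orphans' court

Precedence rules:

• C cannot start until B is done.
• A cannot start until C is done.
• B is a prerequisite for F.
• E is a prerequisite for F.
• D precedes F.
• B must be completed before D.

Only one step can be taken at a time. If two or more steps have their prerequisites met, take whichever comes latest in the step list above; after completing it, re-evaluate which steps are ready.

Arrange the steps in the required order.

E and B have no prerequisites; E is listed later, so E is first.
Next only B has its prerequisites met → B.
Now D and C have their prerequisites met. D is listed later, so D next.
Now F and C have their prerequisites met. F is listed later, so F next.
Next only C has its prerequisites met → C.
A needed C, now all done → A.

E B D F C A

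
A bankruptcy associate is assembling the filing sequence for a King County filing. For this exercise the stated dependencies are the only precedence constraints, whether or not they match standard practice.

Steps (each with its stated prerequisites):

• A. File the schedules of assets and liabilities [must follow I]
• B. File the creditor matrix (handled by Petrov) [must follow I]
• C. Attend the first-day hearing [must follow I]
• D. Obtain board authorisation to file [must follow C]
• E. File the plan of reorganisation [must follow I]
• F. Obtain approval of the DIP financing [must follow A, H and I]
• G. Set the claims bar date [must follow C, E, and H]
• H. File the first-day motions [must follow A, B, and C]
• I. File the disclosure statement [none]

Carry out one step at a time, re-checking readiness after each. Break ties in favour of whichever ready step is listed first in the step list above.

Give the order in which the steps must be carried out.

I → A → B → C → D → E → H → F → G

I is the only step with nothing outstanding, so it goes first.
A, B, C and E are all available; A is listed earlier → A.
Ready: B, C and E. B is listed earlier → B.
Ready: C and E. C is listed earlier → C.
D and H now also ready, so the ready set is {D, E, H}; D is listed earlier → D.
Now E and H have their prerequisites met. E is listed earlier, so E next.
Next only H has its prerequisites met → H.
Ready: F and G. F is listed earlier → F.
G needed C, E and H, now all done → G.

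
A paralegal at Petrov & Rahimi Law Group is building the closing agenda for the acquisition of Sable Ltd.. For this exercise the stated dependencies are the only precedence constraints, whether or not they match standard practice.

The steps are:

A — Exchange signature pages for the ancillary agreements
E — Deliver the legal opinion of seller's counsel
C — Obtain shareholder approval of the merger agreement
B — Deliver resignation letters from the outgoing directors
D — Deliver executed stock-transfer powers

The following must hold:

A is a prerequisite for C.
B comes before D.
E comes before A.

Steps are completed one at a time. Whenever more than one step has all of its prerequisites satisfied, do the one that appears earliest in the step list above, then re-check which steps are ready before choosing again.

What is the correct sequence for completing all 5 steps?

E and B have no prerequisites; E is listed earlier, so E is first.
A now also ready, so the ready set is {A, B}; A is listed earlier → A.
Ready: C and B. C is listed earlier → C.
Next only B has its prerequisites met → B.
That leaves D as the only ready step → D.

E, A, C, B, D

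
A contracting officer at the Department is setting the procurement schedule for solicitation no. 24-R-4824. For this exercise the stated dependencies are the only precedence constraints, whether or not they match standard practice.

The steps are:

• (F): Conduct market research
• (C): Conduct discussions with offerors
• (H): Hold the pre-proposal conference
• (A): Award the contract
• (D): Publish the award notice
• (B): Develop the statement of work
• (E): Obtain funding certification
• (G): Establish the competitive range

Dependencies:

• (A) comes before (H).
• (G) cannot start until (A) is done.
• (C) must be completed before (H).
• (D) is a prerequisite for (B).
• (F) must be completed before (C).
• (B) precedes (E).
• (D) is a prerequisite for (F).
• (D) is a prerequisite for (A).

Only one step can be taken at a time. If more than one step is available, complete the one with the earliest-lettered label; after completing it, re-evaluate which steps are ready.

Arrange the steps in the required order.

(D) (A) (B) (E) (F) (C) (G) (H)

Only (D) has no prerequisites, so it is first.
Now (A), (B) and (F) have their prerequisites met. (A) has the earlier label, so (A) next.
(G) now also ready, so the ready set is {(B), (F), (G)}; (B) has the earlier label → (B).
(E) now also ready, so the ready set is {(E), (F), (G)}; (E) has the earlier label → (E).
(F) and (G) are both available; (F) has the earlier label → (F).
(C) now also ready, so the ready set is {(C), (G)}; (C) has the earlier label → (C).
(H) now also ready, so the ready set is {(G), (H)}; (G) has the earlier label → (G).
(H) needed (A) and (C), now all done → (H).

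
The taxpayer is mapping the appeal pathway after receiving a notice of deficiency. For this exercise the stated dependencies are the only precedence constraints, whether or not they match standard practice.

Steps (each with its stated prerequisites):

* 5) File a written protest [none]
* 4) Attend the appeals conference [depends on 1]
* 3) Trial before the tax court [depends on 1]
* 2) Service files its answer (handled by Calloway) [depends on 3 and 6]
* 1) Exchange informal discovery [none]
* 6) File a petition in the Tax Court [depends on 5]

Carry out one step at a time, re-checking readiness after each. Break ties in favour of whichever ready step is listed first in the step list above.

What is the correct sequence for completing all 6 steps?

5, 1, 4, 3, 6, 2

5 and 1 have no prerequisites; 5 is listed earlier, so 5 is first.
1 and 6 are both available; 1 is listed earlier → 1.
Now 4, 3 and 6 have their prerequisites met. 4 is listed earlier, so 4 next.
Ready: 3 and 6. 3 is listed earlier → 3.
6 needed 5, now all done → 6.
Next only 2 has its prerequisites met → 2.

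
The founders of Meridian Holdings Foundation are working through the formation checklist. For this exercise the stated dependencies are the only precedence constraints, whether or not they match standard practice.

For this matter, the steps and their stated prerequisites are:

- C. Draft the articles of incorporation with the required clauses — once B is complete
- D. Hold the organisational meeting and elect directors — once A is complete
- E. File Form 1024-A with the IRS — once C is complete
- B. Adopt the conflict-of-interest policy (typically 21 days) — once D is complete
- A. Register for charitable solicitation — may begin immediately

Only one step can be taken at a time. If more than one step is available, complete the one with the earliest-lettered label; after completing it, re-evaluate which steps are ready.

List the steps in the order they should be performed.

Only A has no prerequisites, so it is first.
D needed A, now all done → D.
B needed D, now all done → B.
That leaves C as the only ready step → C.
E is the only step now ready → E.

A, D, B, C, E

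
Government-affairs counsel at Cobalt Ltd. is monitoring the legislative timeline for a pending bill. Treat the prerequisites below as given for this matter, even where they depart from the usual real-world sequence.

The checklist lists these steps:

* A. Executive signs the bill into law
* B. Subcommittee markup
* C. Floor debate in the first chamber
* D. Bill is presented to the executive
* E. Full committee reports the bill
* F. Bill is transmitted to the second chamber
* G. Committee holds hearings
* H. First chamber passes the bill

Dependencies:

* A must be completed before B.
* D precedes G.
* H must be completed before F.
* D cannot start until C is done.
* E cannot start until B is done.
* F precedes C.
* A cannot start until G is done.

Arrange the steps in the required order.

H has no prerequisites → H first.
F needed H, now all done → F.
C needed F, now all done → C.
That leaves D as the only ready step → D.
G needed D, now all done → G.
A needed G, now all done → A.
Next only B has its prerequisites met → B.
E needed B, now all done → E.

H, F, C, D, G, A, B, E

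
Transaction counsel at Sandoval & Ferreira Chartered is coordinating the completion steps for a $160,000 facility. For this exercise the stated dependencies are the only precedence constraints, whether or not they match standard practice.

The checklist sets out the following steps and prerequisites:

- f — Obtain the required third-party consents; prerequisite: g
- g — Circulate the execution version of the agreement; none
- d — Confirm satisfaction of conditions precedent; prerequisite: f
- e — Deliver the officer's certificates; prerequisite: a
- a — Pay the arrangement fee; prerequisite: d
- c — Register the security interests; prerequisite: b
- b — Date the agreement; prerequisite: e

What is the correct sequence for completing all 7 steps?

g → f → d → a → e → b → c

Only g has no prerequisites, so it is first.
That leaves f as the only ready step → f.
d needed f, now all done → d.
a needed d, now all done → a.
Next only e has its prerequisites met → e.
Next only b has its prerequisites met → b.
c needed b, now all done → c.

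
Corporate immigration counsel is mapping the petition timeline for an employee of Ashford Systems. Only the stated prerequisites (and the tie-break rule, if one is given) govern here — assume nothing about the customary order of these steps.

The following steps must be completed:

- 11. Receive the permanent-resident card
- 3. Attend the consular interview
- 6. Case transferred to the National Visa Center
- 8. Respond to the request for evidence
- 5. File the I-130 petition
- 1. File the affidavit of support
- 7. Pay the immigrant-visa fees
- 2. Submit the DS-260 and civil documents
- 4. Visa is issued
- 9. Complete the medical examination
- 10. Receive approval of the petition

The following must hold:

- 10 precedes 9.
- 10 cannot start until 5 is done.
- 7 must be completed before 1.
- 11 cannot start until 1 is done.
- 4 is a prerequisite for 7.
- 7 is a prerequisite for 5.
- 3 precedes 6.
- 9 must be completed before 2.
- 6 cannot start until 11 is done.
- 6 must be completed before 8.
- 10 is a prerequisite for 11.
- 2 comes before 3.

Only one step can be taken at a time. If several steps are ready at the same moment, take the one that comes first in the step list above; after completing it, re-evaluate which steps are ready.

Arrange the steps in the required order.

4 → 7 → 5 → 1 → 10 → 11 → 9 → 2 → 3 → 6 → 8

4 is the only step with nothing outstanding, so it goes first.
Next only 7 has its prerequisites met → 7.
Ready: 5 and 1. 5 is listed earlier → 5.
1 and 10 are both available; 1 is listed earlier → 1.
10 needed 5, now all done → 10.
11 and 9 are both available; 11 is listed earlier → 11.
9 is the only step now ready → 9.
Next only 2 has its prerequisites met → 2.
That leaves 3 as the only ready step → 3.
6 needed 11 and 3, now all done → 6.
Next only 8 has its prerequisites met → 8.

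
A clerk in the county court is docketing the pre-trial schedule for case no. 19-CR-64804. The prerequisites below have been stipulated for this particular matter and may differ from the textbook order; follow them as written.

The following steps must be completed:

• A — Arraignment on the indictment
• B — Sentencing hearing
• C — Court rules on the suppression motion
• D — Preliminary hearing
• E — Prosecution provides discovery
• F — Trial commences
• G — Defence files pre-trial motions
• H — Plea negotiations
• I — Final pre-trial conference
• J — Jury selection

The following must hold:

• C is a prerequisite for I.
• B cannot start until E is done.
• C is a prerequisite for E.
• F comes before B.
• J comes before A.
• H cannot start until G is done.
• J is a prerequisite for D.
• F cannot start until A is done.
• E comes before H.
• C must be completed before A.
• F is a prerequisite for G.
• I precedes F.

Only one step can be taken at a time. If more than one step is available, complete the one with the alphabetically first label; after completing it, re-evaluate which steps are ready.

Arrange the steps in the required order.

C and J have no prerequisites; C has the earlier label, so C is first.
E and I now also ready, so the ready set is {E, I, J}; E has the earlier label → E.
Ready: I and J. I has the earlier label → I.
J is the only step now ready → J.
Now A and D have their prerequisites met. A has the earlier label, so A next.
F now also ready, so the ready set is {D, F}; D has the earlier label → D.
F needed A and I, now all done → F.
Now B and G have their prerequisites met. B has the earlier label, so B next.
That leaves G as the only ready step → G.
H is the only step now ready → H.

C → E → I → J → A → D → F → B → G → H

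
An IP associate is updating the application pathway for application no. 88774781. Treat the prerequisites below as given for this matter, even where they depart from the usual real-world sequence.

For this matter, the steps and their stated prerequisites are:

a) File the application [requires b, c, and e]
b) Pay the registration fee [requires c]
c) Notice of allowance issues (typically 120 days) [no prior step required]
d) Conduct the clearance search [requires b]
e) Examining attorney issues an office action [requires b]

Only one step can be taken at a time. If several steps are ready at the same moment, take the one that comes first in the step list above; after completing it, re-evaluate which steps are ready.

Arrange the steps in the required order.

c has no prerequisites → c first.
That leaves b as the only ready step → b.
Ready: d and e. d is listed earlier → d.
e needed b, now all done → e.
That leaves a as the only ready step → a.

c, b, d, e, a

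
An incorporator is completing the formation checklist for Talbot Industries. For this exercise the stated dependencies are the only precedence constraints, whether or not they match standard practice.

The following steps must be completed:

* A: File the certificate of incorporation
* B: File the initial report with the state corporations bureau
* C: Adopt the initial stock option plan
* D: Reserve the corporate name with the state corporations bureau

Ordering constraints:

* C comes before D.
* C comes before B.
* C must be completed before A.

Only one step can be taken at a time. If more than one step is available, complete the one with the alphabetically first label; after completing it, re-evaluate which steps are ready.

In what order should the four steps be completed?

C has no prerequisites → C first.
A, B and D are all available; A has the earlier label → A.
Now B and D have their prerequisites met. B has the earlier label, so B next.
D is the only step now ready → D.

C A B D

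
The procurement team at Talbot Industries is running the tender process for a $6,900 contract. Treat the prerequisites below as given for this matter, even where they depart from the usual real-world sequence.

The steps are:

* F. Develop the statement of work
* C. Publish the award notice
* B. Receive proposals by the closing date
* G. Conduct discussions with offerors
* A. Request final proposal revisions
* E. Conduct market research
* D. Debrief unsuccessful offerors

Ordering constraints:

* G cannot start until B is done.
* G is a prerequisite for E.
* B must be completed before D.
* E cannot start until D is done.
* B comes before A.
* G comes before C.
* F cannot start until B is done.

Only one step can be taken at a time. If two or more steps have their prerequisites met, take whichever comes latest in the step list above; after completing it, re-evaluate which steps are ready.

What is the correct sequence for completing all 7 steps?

Only B has no prerequisites, so it is first.
D, A, G and F are all available; D is listed later → D.
Now A, G and F have their prerequisites met. A is listed later, so A next.
Now G and F have their prerequisites met. G is listed later, so G next.
E and C now also ready, so the ready set is {E, C, F}; E is listed later → E.
C and F are both available; C is listed later → C.
F needed B, now all done → F.

B → D → A → G → E → C → F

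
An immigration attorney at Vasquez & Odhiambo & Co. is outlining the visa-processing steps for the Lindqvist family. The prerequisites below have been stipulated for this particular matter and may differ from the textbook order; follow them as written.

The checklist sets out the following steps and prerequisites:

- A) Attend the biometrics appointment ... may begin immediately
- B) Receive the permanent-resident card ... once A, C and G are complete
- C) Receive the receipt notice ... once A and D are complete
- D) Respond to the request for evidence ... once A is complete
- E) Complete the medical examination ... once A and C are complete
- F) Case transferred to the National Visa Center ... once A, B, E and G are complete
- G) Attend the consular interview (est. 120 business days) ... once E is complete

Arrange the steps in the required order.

A, D, C, E, G, B, F

A has no prerequisites → A first.
D needed A, now all done → D.
That leaves C as the only ready step → C.
E needed A and C, now all done → E.
G is the only step now ready → G.
Next only B has its prerequisites met → B.
F needed A, B, E and G, now all done → F.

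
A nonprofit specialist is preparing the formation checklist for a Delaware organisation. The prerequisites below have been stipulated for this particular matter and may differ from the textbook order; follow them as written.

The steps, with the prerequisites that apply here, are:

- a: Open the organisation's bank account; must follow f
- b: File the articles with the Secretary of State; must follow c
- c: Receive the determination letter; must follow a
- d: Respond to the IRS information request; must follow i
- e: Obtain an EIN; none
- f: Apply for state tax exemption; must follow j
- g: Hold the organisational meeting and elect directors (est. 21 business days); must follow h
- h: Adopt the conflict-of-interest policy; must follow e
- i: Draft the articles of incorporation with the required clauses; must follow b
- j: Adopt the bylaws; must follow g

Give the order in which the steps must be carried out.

e h g j f a c b i d

Only e has no prerequisites, so it is first.
Next only h has its prerequisites met → h.
That leaves g as the only ready step → g.
That leaves j as the only ready step → j.
f is the only step now ready → f.
a needed f, now all done → a.
That leaves c as the only ready step → c.
b is the only step now ready → b.
i is the only step now ready → i.
d needed i, now all done → d.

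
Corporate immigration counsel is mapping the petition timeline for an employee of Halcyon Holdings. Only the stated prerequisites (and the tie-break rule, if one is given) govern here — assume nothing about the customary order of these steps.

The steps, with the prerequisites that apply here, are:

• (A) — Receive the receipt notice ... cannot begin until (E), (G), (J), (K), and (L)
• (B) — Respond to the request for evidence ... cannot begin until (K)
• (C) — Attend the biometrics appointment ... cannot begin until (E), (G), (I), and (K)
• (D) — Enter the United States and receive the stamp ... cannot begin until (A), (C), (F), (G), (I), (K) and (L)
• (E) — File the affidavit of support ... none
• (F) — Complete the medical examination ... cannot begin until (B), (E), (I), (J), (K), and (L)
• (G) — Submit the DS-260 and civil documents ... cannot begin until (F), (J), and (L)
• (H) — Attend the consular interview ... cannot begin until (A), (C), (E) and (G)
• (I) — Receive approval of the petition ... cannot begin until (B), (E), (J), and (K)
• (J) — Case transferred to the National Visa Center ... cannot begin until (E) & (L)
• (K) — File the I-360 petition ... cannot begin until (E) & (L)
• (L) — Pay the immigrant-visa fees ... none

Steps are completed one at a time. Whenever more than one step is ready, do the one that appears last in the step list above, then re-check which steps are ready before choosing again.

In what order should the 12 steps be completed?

(L) and (E) have no prerequisites; (L) is listed later, so (L) is first.
That leaves (E) as the only ready step → (E).
Now (K) and (J) have their prerequisites met. (K) is listed later, so (K) next.
(J) and (B) are both available; (J) is listed later → (J).
(B) needed (K), now all done → (B).
(I) is the only step now ready → (I).
(F) needed (L), (K), (J), (I), (E) and (B), now all done → (F).
That leaves (G) as the only ready step → (G).
Now (C) and (A) have their prerequisites met. (C) is listed later, so (C) next.
(A) needed (L), (K), (J), (G) and (E), now all done → (A).
Ready: (H) and (D). (H) is listed later → (H).
(D) needed (L), (K), (I), (G), (F), (C) and (A), now all done → (D).

(L) (E) (K) (J) (B) (I) (F) (G) (C) (A) (H) (D)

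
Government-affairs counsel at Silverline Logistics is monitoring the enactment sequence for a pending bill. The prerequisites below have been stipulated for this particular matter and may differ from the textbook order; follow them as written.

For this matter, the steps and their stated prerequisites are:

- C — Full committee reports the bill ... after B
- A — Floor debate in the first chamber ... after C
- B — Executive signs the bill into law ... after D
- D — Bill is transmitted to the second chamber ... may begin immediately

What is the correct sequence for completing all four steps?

D, B, C, A

Only D has no prerequisites, so it is first.
Next only B has its prerequisites met → B.
That leaves C as the only ready step → C.
Next only A has its prerequisites met → A.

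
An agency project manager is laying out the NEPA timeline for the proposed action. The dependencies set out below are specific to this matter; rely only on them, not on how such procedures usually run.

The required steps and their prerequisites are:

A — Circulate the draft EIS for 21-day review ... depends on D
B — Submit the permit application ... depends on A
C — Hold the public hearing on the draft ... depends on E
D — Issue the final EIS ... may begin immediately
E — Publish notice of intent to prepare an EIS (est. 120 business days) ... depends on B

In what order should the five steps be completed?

D, A, B, E, C

D is the only step with nothing outstanding, so it goes first.
A is the only step now ready → A.
B needed A, now all done → B.
Next only E has its prerequisites met → E.
C needed E, now all done → C.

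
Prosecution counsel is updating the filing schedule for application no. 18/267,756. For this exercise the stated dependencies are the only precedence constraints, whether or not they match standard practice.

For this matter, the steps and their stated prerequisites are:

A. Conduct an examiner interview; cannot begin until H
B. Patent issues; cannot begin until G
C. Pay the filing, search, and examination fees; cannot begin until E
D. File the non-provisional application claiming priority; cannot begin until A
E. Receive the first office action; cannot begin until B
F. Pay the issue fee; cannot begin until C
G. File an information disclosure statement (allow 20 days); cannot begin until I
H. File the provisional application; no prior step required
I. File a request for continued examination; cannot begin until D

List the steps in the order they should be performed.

H, A, D, I, G, B, E, C, F

H is the only step with nothing outstanding, so it goes first.
A needed H, now all done → A.
D needed A, now all done → D.
Next only I has its prerequisites met → I.
Next only G has its prerequisites met → G.
That leaves B as the only ready step → B.
That leaves E as the only ready step → E.
C needed E, now all done → C.
F needed C, now all done → F.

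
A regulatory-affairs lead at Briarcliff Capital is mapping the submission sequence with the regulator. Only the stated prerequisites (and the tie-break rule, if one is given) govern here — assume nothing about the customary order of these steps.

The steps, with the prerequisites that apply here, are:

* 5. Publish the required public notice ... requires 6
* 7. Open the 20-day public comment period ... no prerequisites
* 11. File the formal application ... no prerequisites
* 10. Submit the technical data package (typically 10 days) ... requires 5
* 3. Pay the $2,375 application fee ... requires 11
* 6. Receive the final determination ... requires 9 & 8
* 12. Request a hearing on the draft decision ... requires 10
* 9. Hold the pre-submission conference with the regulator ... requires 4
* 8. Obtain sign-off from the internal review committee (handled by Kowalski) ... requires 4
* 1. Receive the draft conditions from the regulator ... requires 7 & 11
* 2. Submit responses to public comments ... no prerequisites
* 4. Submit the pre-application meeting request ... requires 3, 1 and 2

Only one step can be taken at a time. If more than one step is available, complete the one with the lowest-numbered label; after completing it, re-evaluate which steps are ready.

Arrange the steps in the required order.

Nothing is required for 2, 7 and 11. 2 has the earlier label → 2 first.
Now 7 and 11 have their prerequisites met. 7 has the earlier label, so 7 next.
Next only 11 has its prerequisites met → 11.
1 and 3 are both available; 1 has the earlier label → 1.
3 needed 11, now all done → 3.
4 is the only step now ready → 4.
Ready: 8 and 9. 8 has the earlier label → 8.
That leaves 9 as the only ready step → 9.
6 is the only step now ready → 6.
That leaves 5 as the only ready step → 5.
10 is the only step now ready → 10.
12 needed 10, now all done → 12.

2 → 7 → 11 → 1 → 3 → 4 → 8 → 9 → 6 → 5 → 10 → 12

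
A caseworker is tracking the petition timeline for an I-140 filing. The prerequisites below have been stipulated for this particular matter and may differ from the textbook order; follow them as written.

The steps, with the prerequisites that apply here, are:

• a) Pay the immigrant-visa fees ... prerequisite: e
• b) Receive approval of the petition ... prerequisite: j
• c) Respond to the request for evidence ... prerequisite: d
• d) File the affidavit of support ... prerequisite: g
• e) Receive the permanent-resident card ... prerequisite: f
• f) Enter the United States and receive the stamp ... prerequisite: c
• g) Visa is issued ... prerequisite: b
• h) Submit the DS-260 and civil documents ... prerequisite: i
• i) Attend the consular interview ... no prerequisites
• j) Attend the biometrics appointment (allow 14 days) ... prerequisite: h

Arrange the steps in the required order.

i h j b g d c f e a

i is the only step with nothing outstanding, so it goes first.
Next only h has its prerequisites met → h.
j needed h, now all done → j.
b is the only step now ready → b.
That leaves g as the only ready step → g.
d needed g, now all done → d.
Next only c has its prerequisites met → c.
f needed c, now all done → f.
e needed f, now all done → e.
a needed e, now all done → a.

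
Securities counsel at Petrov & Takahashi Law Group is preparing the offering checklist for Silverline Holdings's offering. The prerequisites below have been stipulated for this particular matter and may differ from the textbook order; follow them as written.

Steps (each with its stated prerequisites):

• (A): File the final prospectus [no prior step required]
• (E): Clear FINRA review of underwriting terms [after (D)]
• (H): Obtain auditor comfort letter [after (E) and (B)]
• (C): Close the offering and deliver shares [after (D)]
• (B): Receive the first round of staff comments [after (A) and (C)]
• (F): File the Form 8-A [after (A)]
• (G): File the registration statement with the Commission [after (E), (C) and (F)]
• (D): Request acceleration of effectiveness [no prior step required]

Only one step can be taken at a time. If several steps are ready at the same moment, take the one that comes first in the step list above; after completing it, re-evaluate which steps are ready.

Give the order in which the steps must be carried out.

(A), (F), (D), (E), (C), (B), (H), (G)

(A) and (D) have no prerequisites; (A) is listed earlier, so (A) is first.
Ready: (F) and (D). (F) is listed earlier → (F).
Next only (D) has its prerequisites met → (D).
(E) and (C) are both available; (E) is listed earlier → (E).
That leaves (C) as the only ready step → (C).
(B) and (G) are both available; (B) is listed earlier → (B).
(H) now also ready, so the ready set is {(H), (G)}; (H) is listed earlier → (H).
(G) is the only step now ready → (G).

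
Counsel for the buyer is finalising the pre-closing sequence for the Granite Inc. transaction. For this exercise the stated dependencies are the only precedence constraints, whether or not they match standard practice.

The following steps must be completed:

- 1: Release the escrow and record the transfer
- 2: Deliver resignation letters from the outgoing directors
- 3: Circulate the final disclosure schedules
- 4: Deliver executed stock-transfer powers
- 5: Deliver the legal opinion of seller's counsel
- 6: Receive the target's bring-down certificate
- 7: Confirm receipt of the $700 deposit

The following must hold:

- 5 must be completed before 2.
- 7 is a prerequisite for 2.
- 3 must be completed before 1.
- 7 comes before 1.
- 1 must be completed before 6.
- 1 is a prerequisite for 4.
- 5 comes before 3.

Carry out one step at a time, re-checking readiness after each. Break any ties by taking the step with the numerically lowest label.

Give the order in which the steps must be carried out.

5 → 3 → 7 → 1 → 2 → 4 → 6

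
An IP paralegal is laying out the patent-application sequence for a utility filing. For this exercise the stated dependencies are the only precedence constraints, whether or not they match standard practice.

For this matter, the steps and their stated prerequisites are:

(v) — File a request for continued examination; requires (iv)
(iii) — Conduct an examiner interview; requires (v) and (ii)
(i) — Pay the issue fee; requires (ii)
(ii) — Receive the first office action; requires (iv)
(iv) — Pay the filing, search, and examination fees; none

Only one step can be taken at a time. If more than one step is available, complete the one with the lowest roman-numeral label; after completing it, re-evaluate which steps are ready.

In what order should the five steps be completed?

(iv), (ii), (i), (v), (iii)

(iv) is the only step with nothing outstanding, so it goes first.
Now (ii) and (v) have their prerequisites met. (ii) has the earlier label, so (ii) next.
(i) now also ready, so the ready set is {(i), (v)}; (i) has the earlier label → (i).
Next only (v) has its prerequisites met → (v).
Next only (iii) has its prerequisites met → (iii).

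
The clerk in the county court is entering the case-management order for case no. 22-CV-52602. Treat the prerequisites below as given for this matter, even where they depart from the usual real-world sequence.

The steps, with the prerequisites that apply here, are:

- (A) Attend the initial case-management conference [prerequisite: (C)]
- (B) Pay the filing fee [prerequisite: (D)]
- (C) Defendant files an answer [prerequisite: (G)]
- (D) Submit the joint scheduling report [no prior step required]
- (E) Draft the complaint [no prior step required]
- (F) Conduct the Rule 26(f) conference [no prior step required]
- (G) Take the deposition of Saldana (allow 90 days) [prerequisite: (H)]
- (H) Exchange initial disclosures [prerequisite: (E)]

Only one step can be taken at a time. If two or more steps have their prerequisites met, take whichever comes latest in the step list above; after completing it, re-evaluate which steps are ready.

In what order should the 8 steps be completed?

(F) (E) (H) (G) (D) (C) (B) (A)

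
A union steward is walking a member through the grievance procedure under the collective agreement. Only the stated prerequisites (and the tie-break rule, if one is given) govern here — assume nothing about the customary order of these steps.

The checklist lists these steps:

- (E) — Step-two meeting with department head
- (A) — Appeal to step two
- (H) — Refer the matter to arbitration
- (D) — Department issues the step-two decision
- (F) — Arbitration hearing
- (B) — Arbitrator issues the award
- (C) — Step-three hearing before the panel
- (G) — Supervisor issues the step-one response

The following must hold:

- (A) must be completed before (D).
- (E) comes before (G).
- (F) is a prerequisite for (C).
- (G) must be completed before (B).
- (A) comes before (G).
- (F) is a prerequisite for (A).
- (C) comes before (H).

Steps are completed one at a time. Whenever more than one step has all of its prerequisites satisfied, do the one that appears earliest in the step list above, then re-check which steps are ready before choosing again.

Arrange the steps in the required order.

Nothing is required for (E) and (F). (E) is listed earlier → (E) first.
(F) is the only step now ready → (F).
Now (A) and (C) have their prerequisites met. (A) is listed earlier, so (A) next.
(D) and (G) now also ready, so the ready set is {(D), (C), (G)}; (D) is listed earlier → (D).
Now (C) and (G) have their prerequisites met. (C) is listed earlier, so (C) next.
(H) now also ready, so the ready set is {(H), (G)}; (H) is listed earlier → (H).
(G) is the only step now ready → (G).
(B) needed (G), now all done → (B).

(E), (F), (A), (D), (C), (H), (G), (B)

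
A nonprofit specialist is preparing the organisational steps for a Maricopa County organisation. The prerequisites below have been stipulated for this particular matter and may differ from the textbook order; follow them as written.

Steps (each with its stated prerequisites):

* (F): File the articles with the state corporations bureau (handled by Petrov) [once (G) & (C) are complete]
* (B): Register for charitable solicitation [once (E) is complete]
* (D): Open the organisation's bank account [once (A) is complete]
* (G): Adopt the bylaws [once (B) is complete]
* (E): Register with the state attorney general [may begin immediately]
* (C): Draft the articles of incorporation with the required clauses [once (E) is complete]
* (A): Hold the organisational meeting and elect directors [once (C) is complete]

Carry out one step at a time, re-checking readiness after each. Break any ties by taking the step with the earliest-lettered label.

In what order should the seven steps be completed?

(E), (B), (C), (A), (D), (G), (F)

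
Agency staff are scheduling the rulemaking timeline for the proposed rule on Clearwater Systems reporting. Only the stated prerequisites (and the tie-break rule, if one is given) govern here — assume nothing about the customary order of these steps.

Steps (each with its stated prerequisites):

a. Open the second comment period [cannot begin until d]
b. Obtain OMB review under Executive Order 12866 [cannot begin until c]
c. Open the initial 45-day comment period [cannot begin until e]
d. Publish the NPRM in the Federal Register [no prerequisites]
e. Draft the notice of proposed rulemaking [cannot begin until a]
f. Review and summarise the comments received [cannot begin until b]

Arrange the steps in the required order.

Only d has no prerequisites, so it is first.
That leaves a as the only ready step → a.
e needed a, now all done → e.
c is the only step now ready → c.
That leaves b as the only ready step → b.
f is the only step now ready → f.

d → a → e → c → b → f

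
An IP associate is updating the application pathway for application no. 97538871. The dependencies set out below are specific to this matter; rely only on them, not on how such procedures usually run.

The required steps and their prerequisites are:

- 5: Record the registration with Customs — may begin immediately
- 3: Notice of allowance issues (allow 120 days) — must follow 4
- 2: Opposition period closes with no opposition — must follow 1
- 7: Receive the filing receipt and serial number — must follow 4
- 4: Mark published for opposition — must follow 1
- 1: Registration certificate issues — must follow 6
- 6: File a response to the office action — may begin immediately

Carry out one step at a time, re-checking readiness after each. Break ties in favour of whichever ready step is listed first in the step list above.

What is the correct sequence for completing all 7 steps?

Nothing is required for 5 and 6. 5 is listed earlier → 5 first.
6 is the only step now ready → 6.
That leaves 1 as the only ready step → 1.
2 and 4 are both available; 2 is listed earlier → 2.
Next only 4 has its prerequisites met → 4.
Ready: 3 and 7. 3 is listed earlier → 3.
7 needed 4, now all done → 7.

5 → 6 → 1 → 2 → 4 → 3 → 7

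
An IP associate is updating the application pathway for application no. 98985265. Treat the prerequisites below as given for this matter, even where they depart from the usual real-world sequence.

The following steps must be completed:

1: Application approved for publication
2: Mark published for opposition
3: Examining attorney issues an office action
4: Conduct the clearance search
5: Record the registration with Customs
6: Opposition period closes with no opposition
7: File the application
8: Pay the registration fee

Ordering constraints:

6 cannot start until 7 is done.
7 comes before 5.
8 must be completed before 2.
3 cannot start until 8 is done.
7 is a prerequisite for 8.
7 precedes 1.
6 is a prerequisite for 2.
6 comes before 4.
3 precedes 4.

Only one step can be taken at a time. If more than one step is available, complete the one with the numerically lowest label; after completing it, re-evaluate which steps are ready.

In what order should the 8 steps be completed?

7 → 1 → 5 → 6 → 8 → 2 → 3 → 4

7 is the only step with nothing outstanding, so it goes first.
1, 5, 6 and 8 are all available; 1 has the earlier label → 1.
5, 6 and 8 are all available; 5 has the earlier label → 5.
Now 6 and 8 have their prerequisites met. 6 has the earlier label, so 6 next.
That leaves 8 as the only ready step → 8.
2 and 3 are both available; 2 has the earlier label → 2.
3 is the only step now ready → 3.
4 needed 3 and 6, now all done → 4.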